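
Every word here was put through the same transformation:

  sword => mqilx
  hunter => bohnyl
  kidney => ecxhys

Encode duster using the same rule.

xomnyl

Compare letters: s→m is +20, w→q is +20, o→i is +20 — a constant shift. Each letter is shifted forward by 20 in the alphabet (a Caesar shift of +20).
On duster: d+20=x, u+20=o, s+20=m, t+20=n, e+20=y, r+20=l.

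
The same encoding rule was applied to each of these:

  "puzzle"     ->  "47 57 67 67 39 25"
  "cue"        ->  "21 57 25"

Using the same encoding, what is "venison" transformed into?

p(#16)→47 and u(#21)→57: differences scale by 2, so n = 2·pos + 15. With a=1..z=26, the number is 2·pos + 15.
Applying it to venison: v=22→59, e=5→25, n=14→43, i=9→33, s=19→53, o=15→45, n=14→43.

59 25 43 33 53 45 43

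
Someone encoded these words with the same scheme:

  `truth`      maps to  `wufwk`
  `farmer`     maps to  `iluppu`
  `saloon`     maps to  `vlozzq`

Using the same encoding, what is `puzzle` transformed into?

Two shifts are in play — +11 for a/e/i/o/u, +3 for every other letter.
On puzzle: p(cons)+3=s, u(vowel)+11=f, z(cons)+3=c, z(cons)+3=c, l(cons)+3=o, e(vowel)+11=p.

sfccop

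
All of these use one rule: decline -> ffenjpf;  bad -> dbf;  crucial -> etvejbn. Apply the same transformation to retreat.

tfvtfbv

The rule splits by letter class: vowels +1, consonants +2.
For retreat: r(cons)+2=t, e(vowel)+1=f, t(cons)+2=v, r(cons)+2=t, e(vowel)+1=f, a(vowel)+1=b, t(cons)+2=v.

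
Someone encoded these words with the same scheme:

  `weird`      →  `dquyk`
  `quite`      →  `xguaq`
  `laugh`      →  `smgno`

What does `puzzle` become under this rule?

wgggsq

The shift depends on letter class: consonant w→d is +7, but vowel e→q is +12. Vowels shift forward by 12 and consonants shift forward by 7.
Applying it to puzzle: p(cons)+7=w, u(vowel)+12=g, z(cons)+7=g, z(cons)+7=g, l(cons)+7=s, e(vowel)+12=q.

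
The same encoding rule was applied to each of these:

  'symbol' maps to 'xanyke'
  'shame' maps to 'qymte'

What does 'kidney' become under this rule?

kqzpuw

The output letters match the input read backwards, each shifted +12: symbol reversed is lobmys. Read the word backwards and shift each letter +12.
On kidney: reverse → yendik; then shift: y+12=k, e+12=q, n+12=z, d+12=p, i+12=u, k+12=w.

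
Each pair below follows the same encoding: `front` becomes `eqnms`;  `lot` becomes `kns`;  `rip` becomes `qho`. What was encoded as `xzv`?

yaw

Compare letters: f→e is +25, r→q is +25, o→n is +25 — a constant shift. This is a Caesar cipher with shift 25.
Decoding xzv: x−25=y, z−25=a, v−25=w.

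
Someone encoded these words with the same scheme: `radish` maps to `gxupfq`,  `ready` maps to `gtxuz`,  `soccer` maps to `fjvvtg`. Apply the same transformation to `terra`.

etggx

r(17)→g(6) and a(0)→x(23) fit y≡25x+23 (mod 26); the inverse of 25 mod 26 is 25. This is an affine cipher: with a=0,…,z=25, each position x becomes (25x+23) mod 26.
On terra: t(19)→25·19+23≡4=e; e(4)→25·4+23≡19=t; r(17)→25·17+23≡6=g; r(17)→25·17+23≡6=g; a(0)→25·0+23≡23=x (all mod 26).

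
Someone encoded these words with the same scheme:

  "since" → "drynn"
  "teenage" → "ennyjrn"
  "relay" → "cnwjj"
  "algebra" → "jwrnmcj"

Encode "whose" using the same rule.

hsxdn

The shift depends on letter class: consonant s→d is +11, but vowel i→r is +9. Two shifts are in play — +9 for a/e/i/o/u, +11 for every other letter.
On whose: w(cons)+11=h, h(cons)+11=s, o(vowel)+9=x, s(cons)+11=d, e(vowel)+9=n.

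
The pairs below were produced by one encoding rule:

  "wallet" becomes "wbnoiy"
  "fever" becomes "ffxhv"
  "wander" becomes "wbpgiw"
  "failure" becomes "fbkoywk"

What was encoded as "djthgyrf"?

directly

In wallet: w→w is +0, a→b is +1, l→n is +2, l→o is +3 — the shift increases by 1 each position. Letter i (0-indexed) is shifted by i+0, so successive shifts are 0, 1, 2, ….
Decoding djthgyrf: d−0=d, j−1=i, t−2=r, h−3=e, g−4=c, y−5=t, r−6=l, f−7=y.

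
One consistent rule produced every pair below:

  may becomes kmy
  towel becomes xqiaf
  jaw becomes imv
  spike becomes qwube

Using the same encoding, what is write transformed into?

Two steps: reverse the string, then apply a Caesar shift of +12.
Applying it to write: reverse → etirw; then shift: e+12=q, t+12=f, i+12=u, r+12=d, w+12=i.

qfudi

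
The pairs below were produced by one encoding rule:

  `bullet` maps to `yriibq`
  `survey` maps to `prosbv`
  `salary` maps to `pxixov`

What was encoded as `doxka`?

grand

Compare letters: b→y is +23, u→r is +23, l→i is +23 — a constant shift. It's a constant shift of +23 (ROT23).
Reversing it on doxka: d−23=g, o−23=r, x−23=a, k−23=n, a−23=d.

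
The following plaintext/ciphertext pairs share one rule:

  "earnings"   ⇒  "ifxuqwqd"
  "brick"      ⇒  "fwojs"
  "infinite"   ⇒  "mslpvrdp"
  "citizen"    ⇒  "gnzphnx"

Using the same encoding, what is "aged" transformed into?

In earnings: e→i is +4, a→f is +5, r→x is +6, n→u is +7 — the shift increases by 1 each position. Letter i (0-indexed) is shifted by i+4, so successive shifts are 4, 5, 6, ….
Applying it to aged: a+4=e, g+5=l, e+6=k, d+7=k.

elkk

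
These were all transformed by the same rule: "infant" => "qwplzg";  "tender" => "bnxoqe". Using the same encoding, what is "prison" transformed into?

xasdaa

In infant: i→q is +8, n→w is +9, f→p is +10, a→l is +11 — the shift increases by 1 each position. Each letter shifts forward by (position + 8), i.e. 8, 9, 10, … — the shift grows by one for each successive letter.
On prison: p+8=x, r+9=a, i+10=s, s+11=d, o+12=a, n+13=a.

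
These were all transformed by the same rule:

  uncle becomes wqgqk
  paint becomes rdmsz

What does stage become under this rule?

uwelk

In uncle: u→w is +2, n→q is +3, c→g is +4, l→q is +5 — the shift increases by 1 each position. The shift increases by 1 at each position, starting from +2: 2, 3, 4, ….
Applying it to stage: s+2=u, t+3=w, a+4=e, g+5=l, e+6=k.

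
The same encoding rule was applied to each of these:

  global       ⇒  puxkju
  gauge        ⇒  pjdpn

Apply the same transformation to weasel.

fnjbnu

Compare letters: g→p is +9, l→u is +9, o→x is +9 — a constant shift. Every letter moves 9 places later in the alphabet, wrapping around z→a.
On weasel: w+9=f, e+9=n, a+9=j, s+9=b, e+9=n, l+9=u.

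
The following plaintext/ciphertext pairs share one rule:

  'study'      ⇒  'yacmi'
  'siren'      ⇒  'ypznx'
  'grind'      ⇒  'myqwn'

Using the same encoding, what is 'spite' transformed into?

ywqco

In study: s→y is +6, t→a is +7, u→c is +8, d→m is +9 — the shift increases by 1 each position. Letter i (0-indexed) is shifted by i+6, so successive shifts are 6, 7, 8, ….
Applying it to spite: s+6=y, p+7=w, i+8=q, t+9=c, e+10=o.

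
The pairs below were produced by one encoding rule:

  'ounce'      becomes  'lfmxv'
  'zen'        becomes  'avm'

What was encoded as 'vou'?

Each pair mirrors across the alphabet (o↔l, u↔f, n↔m): positions sum to 25. This is the alphabet-reversal cipher (Atbash): a becomes z, b becomes y, etc.
Reversing it on vou: v↔e, o↔l, u↔f.

elf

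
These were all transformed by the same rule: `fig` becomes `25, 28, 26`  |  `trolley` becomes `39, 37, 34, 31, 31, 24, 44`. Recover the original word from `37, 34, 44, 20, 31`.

royal

f is letter #6 and maps to 25: an offset of 19. Each letter is replaced by its alphabet position (a=1..z=26) + 19.
Decoding 37, 34, 44, 20, 31: 37→(37−19)÷1=18=r, 34→(34−19)÷1=15=o, 44→(44−19)÷1=25=y, 20→(20−19)÷1=1=a, 31→(31−19)÷1=12=l.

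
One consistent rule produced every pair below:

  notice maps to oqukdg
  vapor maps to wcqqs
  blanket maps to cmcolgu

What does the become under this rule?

The shift depends on letter class: consonant n→o is +1, but vowel o→q is +2. Two shifts are in play — +2 for a/e/i/o/u, +1 for every other letter.
For the: t(cons)+1=u, h(cons)+1=i, e(vowel)+2=g.

uig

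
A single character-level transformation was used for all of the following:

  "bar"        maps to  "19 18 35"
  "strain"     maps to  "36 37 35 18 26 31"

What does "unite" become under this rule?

b is letter #2 and maps to 19: an offset of 17. The number is (letter's place in the alphabet, a=1) + 17.
For unite: u=21→38, n=14→31, i=9→26, t=20→37, e=5→22.

38 31 26 37 22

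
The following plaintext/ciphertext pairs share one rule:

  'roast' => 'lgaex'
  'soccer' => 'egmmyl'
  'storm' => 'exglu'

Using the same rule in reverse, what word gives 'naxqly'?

nature

This is an affine cipher: with a=0,…,z=25, each position x becomes (19x+0) mod 26.
Reversing it on naxqly: n(13)→11·(13−0)≡13=n; a(0)→11·(0−0)≡0=a; x(23)→11·(23−0)≡19=t; q(16)→11·(16−0)≡20=u; l(11)→11·(11−0)≡17=r; y(24)→11·(24−0)≡4=e (all mod 26).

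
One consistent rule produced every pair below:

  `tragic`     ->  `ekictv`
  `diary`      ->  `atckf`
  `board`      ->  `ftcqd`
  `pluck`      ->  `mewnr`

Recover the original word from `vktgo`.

The output letters match the input read backwards, each shifted +2: tragic reversed is cigart. The word is reversed, then every letter is shifted forward by 2.
Decoding vktgo: shift back: v−2=t, k−2=i, t−2=r, g−2=e, o−2=m → tirem; then reverse → merit.

merit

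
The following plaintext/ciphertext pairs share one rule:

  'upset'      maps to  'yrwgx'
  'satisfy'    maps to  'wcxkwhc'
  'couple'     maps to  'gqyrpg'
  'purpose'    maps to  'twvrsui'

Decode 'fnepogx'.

A repeating key of period 2 is used — shifts +4, +2 over and over.
Decoding fnepogx: f−4=b, n−2=l, e−4=a, p−2=n, o−4=k, g−2=e, x−4=t.

blanket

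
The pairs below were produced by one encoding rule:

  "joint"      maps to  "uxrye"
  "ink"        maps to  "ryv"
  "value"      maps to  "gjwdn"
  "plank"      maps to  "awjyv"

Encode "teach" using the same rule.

The shift depends on letter class: consonant j→u is +11, but vowel o→x is +9. Vowels shift forward by 9 and consonants shift forward by 11.
For teach: t(cons)+11=e, e(vowel)+9=n, a(vowel)+9=j, c(cons)+11=n, h(cons)+11=s.

enjns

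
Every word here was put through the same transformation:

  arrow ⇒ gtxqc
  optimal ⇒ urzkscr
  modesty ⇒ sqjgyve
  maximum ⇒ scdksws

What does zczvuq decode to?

tattoo

The shifts repeat in a cycle of length 2: positions 0,1,… shift by +6, +2, then the pattern repeats.
Decoding zczvuq: z−6=t, c−2=a, z−6=t, v−2=t, u−6=o, q−2=o.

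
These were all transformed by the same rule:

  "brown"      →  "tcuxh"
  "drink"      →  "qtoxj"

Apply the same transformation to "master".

The output letters match the input read backwards, each shifted +6: brown reversed is nworb. Read the word backwards and shift each letter +6.
On master: reverse → retsam; then shift: r+6=x, e+6=k, t+6=z, s+6=y, a+6=g, m+6=s.

xkzygs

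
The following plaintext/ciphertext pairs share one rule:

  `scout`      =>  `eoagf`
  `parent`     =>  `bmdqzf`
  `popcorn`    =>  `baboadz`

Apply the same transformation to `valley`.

Compare letters: s→e is +12, c→o is +12, o→a is +12 — a constant shift. Each letter is shifted forward by 12 in the alphabet (a Caesar shift of +12).
For valley: v+12=h, a+12=m, l+12=x, l+12=x, e+12=q, y+12=k.

hmxxqk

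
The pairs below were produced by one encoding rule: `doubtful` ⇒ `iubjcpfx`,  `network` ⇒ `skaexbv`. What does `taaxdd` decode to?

Letter i (0-indexed) is shifted by i+5, so successive shifts are 5, 6, 7, ….
Decoding taaxdd: t−5=o, a−6=u, a−7=t, x−8=p, d−9=u, d−10=t.

output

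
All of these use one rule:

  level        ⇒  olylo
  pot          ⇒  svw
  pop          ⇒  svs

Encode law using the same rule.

ohz

The shift depends on letter class: consonant l→o is +3, but vowel e→l is +7. The rule splits by letter class: vowels +7, consonants +3.
On law: l(cons)+3=o, a(vowel)+7=h, w(cons)+3=z.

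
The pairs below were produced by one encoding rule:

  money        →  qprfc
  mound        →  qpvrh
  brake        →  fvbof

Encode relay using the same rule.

vfpbc

The shift depends on letter class: consonant m→q is +4, but vowel o→p is +1. Two shifts are in play — +1 for a/e/i/o/u, +4 for every other letter.
Applying it to relay: r(cons)+4=v, e(vowel)+1=f, l(cons)+4=p, a(vowel)+1=b, y(cons)+4=c.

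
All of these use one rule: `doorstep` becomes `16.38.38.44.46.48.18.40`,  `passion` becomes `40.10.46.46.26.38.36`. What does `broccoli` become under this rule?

d(#4)→16 and o(#15)→38: differences scale by 2, so n = 2·pos + 8. The formula is n = 2×(alphabet index, a=1) + 8.
On broccoli: b=2→12, r=18→44, o=15→38, c=3→14, c=3→14, o=15→38, l=12→32, i=9→26.

12.44.38.14.14.38.32.26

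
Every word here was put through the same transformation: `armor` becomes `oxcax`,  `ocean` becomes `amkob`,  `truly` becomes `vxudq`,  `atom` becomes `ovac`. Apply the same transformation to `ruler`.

a(0)→o(14) and r(17)→x(23) fit y≡25x+14 (mod 26); the inverse of 25 mod 26 is 25. Treating letters as 0–25, the rule is x ↦ 25x + 14 (mod 26).
Applying it to ruler: r(17)→25·17+14≡23=x; u(20)→25·20+14≡20=u; l(11)→25·11+14≡3=d; e(4)→25·4+14≡10=k; r(17)→25·17+14≡23=x (all mod 26).

xudkx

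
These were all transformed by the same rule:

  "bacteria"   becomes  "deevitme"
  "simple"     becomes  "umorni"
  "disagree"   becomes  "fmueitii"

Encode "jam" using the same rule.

leo

The shift depends on letter class: consonant b→d is +2, but vowel a→e is +4. The rule splits by letter class: vowels +4, consonants +2.
For jam: j(cons)+2=l, a(vowel)+4=e, m(cons)+2=o.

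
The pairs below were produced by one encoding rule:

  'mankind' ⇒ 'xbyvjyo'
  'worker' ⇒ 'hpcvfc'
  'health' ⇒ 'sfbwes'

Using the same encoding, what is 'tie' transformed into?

ejf

The shift depends on letter class: consonant m→x is +11, but vowel a→b is +1. Two shifts are in play — +1 for a/e/i/o/u, +11 for every other letter.
For tie: t(cons)+11=e, i(vowel)+1=j, e(vowel)+1=f.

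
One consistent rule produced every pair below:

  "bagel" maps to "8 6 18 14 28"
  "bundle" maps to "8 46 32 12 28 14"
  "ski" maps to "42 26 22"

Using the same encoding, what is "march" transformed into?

30 6 40 10 20

b(#2)→8 and a(#1)→6: differences scale by 2, so n = 2·pos + 4. The formula is n = 2×(alphabet index, a=1) + 4.
Applying it to march: m=13→30, a=1→6, r=18→40, c=3→10, h=8→20.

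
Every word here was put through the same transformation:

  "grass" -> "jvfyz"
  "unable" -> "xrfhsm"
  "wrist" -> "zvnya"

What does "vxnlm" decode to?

In grass: g→j is +3, r→v is +4, a→f is +5, s→y is +6 — the shift increases by 1 each position. Each letter shifts forward by (position + 3), i.e. 3, 4, 5, … — the shift grows by one for each successive letter.
Reversing it on vxnlm: v−3=s, x−4=t, n−5=i, l−6=f, m−7=f.

stiff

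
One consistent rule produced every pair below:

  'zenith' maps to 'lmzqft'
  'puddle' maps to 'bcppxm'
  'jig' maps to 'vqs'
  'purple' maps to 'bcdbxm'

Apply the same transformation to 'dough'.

The shift depends on letter class: consonant z→l is +12, but vowel e→m is +8. The rule splits by letter class: vowels +8, consonants +12.
Applying it to dough: d(cons)+12=p, o(vowel)+8=w, u(vowel)+8=c, g(cons)+12=s, h(cons)+12=t.

pwcst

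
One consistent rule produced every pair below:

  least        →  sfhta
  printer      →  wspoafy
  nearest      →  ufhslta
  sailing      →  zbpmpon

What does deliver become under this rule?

A repeating key of period 2 is used — shifts +7, +1 over and over.
For deliver: d+7=k, e+1=f, l+7=s, i+1=j, v+7=c, e+1=f, r+7=y.

kfsjcfy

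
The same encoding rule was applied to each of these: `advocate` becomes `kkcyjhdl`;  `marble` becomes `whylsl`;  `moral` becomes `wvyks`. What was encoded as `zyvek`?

proud

Shifts by position in advocate: pos 0: a→k (+10), pos 1: d→k (+7), pos 2: v→c (+7), pos 3: o→y (+10), pos 4: c→j (+7), pos 5: a→h (+7) — repeating every 3. A repeating key of period 3 is used — shifts +10, +7, +7 over and over.
Decoding zyvek: z−10=p, y−7=r, v−7=o, e−10=u, k−7=d.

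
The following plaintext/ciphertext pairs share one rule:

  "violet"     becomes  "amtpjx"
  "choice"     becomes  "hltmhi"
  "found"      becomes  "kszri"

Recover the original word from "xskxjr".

soften

Shifts by position in violet: pos 0: v→a (+5), pos 1: i→m (+4), pos 2: o→t (+5), pos 3: l→p (+4) — repeating every 2. A repeating key of period 2 is used — shifts +5, +4 over and over.
Decoding xskxjr: x−5=s, s−4=o, k−5=f, x−4=t, j−5=e, r−4=n.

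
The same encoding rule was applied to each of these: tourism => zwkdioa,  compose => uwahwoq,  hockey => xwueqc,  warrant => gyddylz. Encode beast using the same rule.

t(19)→z(25) and o(14)→w(22) fit y≡11x+24 (mod 26); the inverse of 11 mod 26 is 19. Treating letters as 0–25, the rule is x ↦ 11x + 24 (mod 26).
On beast: b(1)→11·1+24≡9=j; e(4)→11·4+24≡16=q; a(0)→11·0+24≡24=y; s(18)→11·18+24≡14=o; t(19)→11·19+24≡25=z (all mod 26).

jqyoz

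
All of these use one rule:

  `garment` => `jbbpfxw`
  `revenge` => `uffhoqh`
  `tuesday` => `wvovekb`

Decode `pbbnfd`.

The shifts repeat in a cycle of length 3: positions 0,1,… shift by +3, +1, +10, then the pattern repeats.
Undoing it on pbbnfd: p−3=m, b−1=a, b−10=r, n−3=k, f−1=e, d−10=t.

market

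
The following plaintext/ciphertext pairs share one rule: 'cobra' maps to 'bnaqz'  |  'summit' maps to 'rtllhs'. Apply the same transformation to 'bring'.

aqhmf

Compare letters: c→b is +25, o→n is +25, b→a is +25 — a constant shift. This is a Caesar cipher with shift 25.
On bring: b+25=a, r+25=q, i+25=h, n+25=m, g+25=f.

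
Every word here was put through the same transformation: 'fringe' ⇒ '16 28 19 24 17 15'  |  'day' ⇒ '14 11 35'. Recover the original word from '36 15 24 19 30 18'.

f is letter #6 and maps to 16: an offset of 10. The number is (letter's place in the alphabet, a=1) + 10.
Reversing it on 36 15 24 19 30 18: 36→(36−10)÷1=26=z, 15→(15−10)÷1=5=e, 24→(24−10)÷1=14=n, 19→(19−10)÷1=9=i, 30→(30−10)÷1=20=t, 18→(18−10)÷1=8=h.

zenith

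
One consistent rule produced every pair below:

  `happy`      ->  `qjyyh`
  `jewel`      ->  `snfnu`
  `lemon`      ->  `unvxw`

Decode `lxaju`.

Compare letters: h→q is +9, a→j is +9, p→y is +9 — a constant shift. This is a Caesar cipher with shift 9.
Reversing it on lxaju: l−9=c, x−9=o, a−9=r, j−9=a, u−9=l.

coral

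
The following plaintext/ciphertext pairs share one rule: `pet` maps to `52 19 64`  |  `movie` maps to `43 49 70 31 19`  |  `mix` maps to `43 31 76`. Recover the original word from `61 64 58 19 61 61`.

stress

p(#16)→52 and e(#5)→19: differences scale by 3, so n = 3·pos + 4. The formula is n = 3×(alphabet index, a=1) + 4.
Undoing it on 61 64 58 19 61 61: 61→(61−4)÷3=19=s, 64→(64−4)÷3=20=t, 58→(58−4)÷3=18=r, 19→(19−4)÷3=5=e, 61→(61−4)÷3=19=s, 61→(61−4)÷3=19=s.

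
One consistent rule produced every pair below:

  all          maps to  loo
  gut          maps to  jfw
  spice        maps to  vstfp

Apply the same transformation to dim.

The shift depends on letter class: consonant l→o is +3, but vowel a→l is +11. Two shifts are in play — +11 for a/e/i/o/u, +3 for every other letter.
On dim: d(cons)+3=g, i(vowel)+11=t, m(cons)+3=p.

gtp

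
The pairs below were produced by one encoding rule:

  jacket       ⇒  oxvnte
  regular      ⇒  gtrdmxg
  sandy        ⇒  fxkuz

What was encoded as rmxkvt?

glance

j(9)→o(14) and a(0)→x(23) fit y≡25x+23 (mod 26); the inverse of 25 mod 26 is 25. This is an affine cipher: with a=0,…,z=25, each position x becomes (25x+23) mod 26.
Undoing it on rmxkvt: r(17)→25·(17−23)≡6=g; m(12)→25·(12−23)≡11=l; x(23)→25·(23−23)≡0=a; k(10)→25·(10−23)≡13=n; v(21)→25·(21−23)≡2=c; t(19)→25·(19−23)≡4=e (all mod 26).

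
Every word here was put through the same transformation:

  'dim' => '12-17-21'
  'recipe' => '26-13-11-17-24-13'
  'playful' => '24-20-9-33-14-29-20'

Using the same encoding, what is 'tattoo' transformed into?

28-9-28-28-23-23

d is letter #4 and maps to 12: an offset of 8. Each letter is replaced by its alphabet position (a=1..z=26) + 8.
For tattoo: t=20→28, a=1→9, t=20→28, t=20→28, o=15→23, o=15→23.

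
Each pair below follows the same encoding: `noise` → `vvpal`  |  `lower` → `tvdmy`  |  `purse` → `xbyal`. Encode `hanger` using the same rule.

Shifts by position in noise: pos 0: n→v (+8), pos 1: o→v (+7), pos 2: i→p (+7), pos 3: s→a (+8), pos 4: e→l (+7) — repeating every 3. A repeating key of period 3 is used — shifts +8, +7, +7 over and over.
Applying it to hanger: h+8=p, a+7=h, n+7=u, g+8=o, e+7=l, r+7=y.

phuoly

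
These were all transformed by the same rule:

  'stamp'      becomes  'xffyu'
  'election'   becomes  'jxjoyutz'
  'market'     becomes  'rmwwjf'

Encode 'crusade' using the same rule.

Shifts by position in stamp: pos 0: s→x (+5), pos 1: t→f (+12), pos 2: a→f (+5), pos 3: m→y (+12) — repeating every 2. The shifts repeat in a cycle of length 2: positions 0,1,… shift by +5, +12, then the pattern repeats.
On crusade: c+5=h, r+12=d, u+5=z, s+12=e, a+5=f, d+12=p, e+5=j.

hdzefpj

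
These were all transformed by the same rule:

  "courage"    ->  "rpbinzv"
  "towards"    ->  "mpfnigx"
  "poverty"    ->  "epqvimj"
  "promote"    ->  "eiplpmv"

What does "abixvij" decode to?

nursery

c(2)→r(17) and o(14)→p(15) fit y≡15x+13 (mod 26); the inverse of 15 mod 26 is 7. This is an affine cipher: with a=0,…,z=25, each position x becomes (15x+13) mod 26.
Undoing it on abixvij: a(0)→7·(0−13)≡13=n; b(1)→7·(1−13)≡20=u; i(8)→7·(8−13)≡17=r; x(23)→7·(23−13)≡18=s; v(21)→7·(21−13)≡4=e; i(8)→7·(8−13)≡17=r; j(9)→7·(9−13)≡24=y (all mod 26).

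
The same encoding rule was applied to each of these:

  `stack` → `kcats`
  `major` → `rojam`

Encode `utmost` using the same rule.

The output letters match the input read backwards: stack reversed is kcats. The word is simply reversed.
On utmost: reverse → tsomtu.

tsomtu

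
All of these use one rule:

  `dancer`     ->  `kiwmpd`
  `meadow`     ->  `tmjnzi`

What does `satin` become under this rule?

zicsy

In dancer: d→k is +7, a→i is +8, n→w is +9, c→m is +10 — the shift increases by 1 each position. The shift increases by 1 at each position, starting from +7: 7, 8, 9, ….
Applying it to satin: s+7=z, a+8=i, t+9=c, i+10=s, n+11=y.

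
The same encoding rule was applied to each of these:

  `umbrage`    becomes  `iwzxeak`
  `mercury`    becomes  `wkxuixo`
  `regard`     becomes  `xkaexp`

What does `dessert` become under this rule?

u(20)→i(8) and m(12)→w(22) fit y≡21x+4 (mod 26); the inverse of 21 mod 26 is 5. Each letter's alphabet position (a=0..z=25) is mapped through 21·x+4 mod 26 — an affine cipher.
On dessert: d(3)→21·3+4≡15=p; e(4)→21·4+4≡10=k; s(18)→21·18+4≡18=s; s(18)→21·18+4≡18=s; e(4)→21·4+4≡10=k; r(17)→21·17+4≡23=x; t(19)→21·19+4≡13=n (all mod 26).

pksskxn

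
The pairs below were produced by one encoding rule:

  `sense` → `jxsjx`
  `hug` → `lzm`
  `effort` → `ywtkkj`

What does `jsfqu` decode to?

The output letters match the input read backwards, each shifted +5: sense reversed is esnes. Read the word backwards and shift each letter +5.
Undoing it on jsfqu: shift back: j−5=e, s−5=n, f−5=a, q−5=l, u−5=p → enalp; then reverse → plane.

plane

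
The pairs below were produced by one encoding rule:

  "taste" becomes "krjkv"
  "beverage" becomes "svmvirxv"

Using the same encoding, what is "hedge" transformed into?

yvuxv

Every letter moves 17 places later in the alphabet, wrapping around z→a.
On hedge: h+17=y, e+17=v, d+17=u, g+17=x, e+17=v.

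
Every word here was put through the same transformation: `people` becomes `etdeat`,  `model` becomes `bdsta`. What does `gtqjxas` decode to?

Compare letters: p→e is +15, e→t is +15, o→d is +15 — a constant shift. It's a constant shift of +15 (ROT15).
Reversing it on gtqjxas: g−15=r, t−15=e, q−15=b, j−15=u, x−15=i, a−15=l, s−15=d.

rebuild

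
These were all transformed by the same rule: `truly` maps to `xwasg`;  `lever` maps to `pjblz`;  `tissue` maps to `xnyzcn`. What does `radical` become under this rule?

vfjpkjv

In truly: t→x is +4, r→w is +5, u→a is +6, l→s is +7 — the shift increases by 1 each position. Letter i (0-indexed) is shifted by i+4, so successive shifts are 4, 5, 6, ….
On radical: r+4=v, a+5=f, d+6=j, i+7=p, c+8=k, a+9=j, l+10=v.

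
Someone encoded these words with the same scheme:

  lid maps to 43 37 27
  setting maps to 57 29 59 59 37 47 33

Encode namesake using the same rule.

47 21 45 29 57 21 41 29

l(#12)→43 and i(#9)→37: differences scale by 2, so n = 2·pos + 19. With a=1..z=26, the number is 2·pos + 19.
For namesake: n=14→47, a=1→21, m=13→45, e=5→29, s=19→57, a=1→21, k=11→41, e=5→29.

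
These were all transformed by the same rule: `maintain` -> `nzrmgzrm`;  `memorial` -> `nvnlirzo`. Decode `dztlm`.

Each pair mirrors across the alphabet (m↔n, a↔z, i↔r): positions sum to 25. Letters are reflected about the middle of the alphabet (position → 25−position): Atbash.
Decoding dztlm: d↔w, z↔a, t↔g, l↔o, m↔n.

wagon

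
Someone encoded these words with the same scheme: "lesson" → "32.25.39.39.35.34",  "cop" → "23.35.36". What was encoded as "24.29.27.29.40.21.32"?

l is letter #12 and maps to 32: an offset of 20. The number is (letter's place in the alphabet, a=1) + 20.
Decoding 24.29.27.29.40.21.32: 24→(24−20)÷1=4=d, 29→(29−20)÷1=9=i, 27→(27−20)÷1=7=g, 29→(29−20)÷1=9=i, 40→(40−20)÷1=20=t, 21→(21−20)÷1=1=a, 32→(32−20)÷1=12=l.

digital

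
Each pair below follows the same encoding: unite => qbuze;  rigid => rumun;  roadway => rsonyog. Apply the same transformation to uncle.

Treating letters as 0–25, the rule is x ↦ 17x + 14 (mod 26).
For uncle: u(20)→17·20+14≡16=q; n(13)→17·13+14≡1=b; c(2)→17·2+14≡22=w; l(11)→17·11+14≡19=t; e(4)→17·4+14≡4=e (all mod 26).

qbwte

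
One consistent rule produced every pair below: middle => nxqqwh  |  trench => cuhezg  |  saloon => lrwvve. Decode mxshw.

pixel

This is an affine cipher: with a=0,…,z=25, each position x becomes (17x+17) mod 26.
Decoding mxshw: m(12)→23·(12−17)≡15=p; x(23)→23·(23−17)≡8=i; s(18)→23·(18−17)≡23=x; h(7)→23·(7−17)≡4=e; w(22)→23·(22−17)≡11=l (all mod 26).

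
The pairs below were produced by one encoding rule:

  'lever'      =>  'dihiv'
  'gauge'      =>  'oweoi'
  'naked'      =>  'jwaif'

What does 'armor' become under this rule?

wvgmv

l(11)→d(3) and e(4)→i(8) fit y≡3x+22 (mod 26); the inverse of 3 mod 26 is 9. This is an affine cipher: with a=0,…,z=25, each position x becomes (3x+22) mod 26.
Applying it to armor: a(0)→3·0+22≡22=w; r(17)→3·17+22≡21=v; m(12)→3·12+22≡6=g; o(14)→3·14+22≡12=m; r(17)→3·17+22≡21=v (all mod 26).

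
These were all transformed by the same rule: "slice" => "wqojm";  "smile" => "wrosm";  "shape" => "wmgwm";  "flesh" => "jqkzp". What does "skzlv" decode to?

In slice: s→w is +4, l→q is +5, i→o is +6, c→j is +7 — the shift increases by 1 each position. The shift increases by 1 at each position, starting from +4: 4, 5, 6, ….
Decoding skzlv: s−4=o, k−5=f, z−6=t, l−7=e, v−8=n.

often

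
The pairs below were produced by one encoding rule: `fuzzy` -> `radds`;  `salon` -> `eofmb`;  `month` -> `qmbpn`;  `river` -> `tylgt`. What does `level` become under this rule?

Treating letters as 0–25, the rule is x ↦ 11x + 14 (mod 26).
On level: l(11)→11·11+14≡5=f; e(4)→11·4+14≡6=g; v(21)→11·21+14≡11=l; e(4)→11·4+14≡6=g; l(11)→11·11+14≡5=f (all mod 26).

fglgf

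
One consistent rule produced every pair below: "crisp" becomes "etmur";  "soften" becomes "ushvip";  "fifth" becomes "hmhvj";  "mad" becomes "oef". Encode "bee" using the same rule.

The rule splits by letter class: vowels +4, consonants +2.
On bee: b(cons)+2=d, e(vowel)+4=i, e(vowel)+4=i.

dii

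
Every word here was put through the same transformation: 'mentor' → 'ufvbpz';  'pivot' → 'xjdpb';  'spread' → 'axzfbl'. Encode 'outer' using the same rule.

pvbfz

The shift depends on letter class: consonant m→u is +8, but vowel e→f is +1. The rule splits by letter class: vowels +1, consonants +8.
For outer: o(vowel)+1=p, u(vowel)+1=v, t(cons)+8=b, e(vowel)+1=f, r(cons)+8=z.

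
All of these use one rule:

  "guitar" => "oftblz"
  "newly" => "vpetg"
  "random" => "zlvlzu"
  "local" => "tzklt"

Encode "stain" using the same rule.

The shift depends on letter class: consonant g→o is +8, but vowel u→f is +11. Vowels shift forward by 11 and consonants shift forward by 8.
Applying it to stain: s(cons)+8=a, t(cons)+8=b, a(vowel)+11=l, i(vowel)+11=t, n(cons)+8=v.

abltv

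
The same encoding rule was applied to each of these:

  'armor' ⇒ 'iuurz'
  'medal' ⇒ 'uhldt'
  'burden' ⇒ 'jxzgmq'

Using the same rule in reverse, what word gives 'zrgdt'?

royal

Shifts by position in armor: pos 0: a→i (+8), pos 1: r→u (+3), pos 2: m→u (+8), pos 3: o→r (+3) — repeating every 2. The shifts repeat in a cycle of length 2: positions 0,1,… shift by +8, +3, then the pattern repeats.
Decoding zrgdt: z−8=r, r−3=o, g−8=y, d−3=a, t−8=l.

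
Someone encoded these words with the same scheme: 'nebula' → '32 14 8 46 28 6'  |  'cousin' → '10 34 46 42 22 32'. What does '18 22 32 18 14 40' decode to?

n(#14)→32 and e(#5)→14: differences scale by 2, so n = 2·pos + 4. The formula is n = 2×(alphabet index, a=1) + 4.
Undoing it on 18 22 32 18 14 40: 18→(18−4)÷2=7=g, 22→(22−4)÷2=9=i, 32→(32−4)÷2=14=n, 18→(18−4)÷2=7=g, 14→(14−4)÷2=5=e, 40→(40−4)÷2=18=r.

ginger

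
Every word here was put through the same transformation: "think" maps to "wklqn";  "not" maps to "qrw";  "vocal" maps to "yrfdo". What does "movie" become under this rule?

Compare letters: t→w is +3, h→k is +3, i→l is +3 — a constant shift. This is a Caesar cipher with shift 3.
On movie: m+3=p, o+3=r, v+3=y, i+3=l, e+3=h.

prylh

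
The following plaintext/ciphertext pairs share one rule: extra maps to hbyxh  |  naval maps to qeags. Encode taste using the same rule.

In extra: e→h is +3, x→b is +4, t→y is +5, r→x is +6 — the shift increases by 1 each position. The shift increases by 1 at each position, starting from +3: 3, 4, 5, ….
Applying it to taste: t+3=w, a+4=e, s+5=x, t+6=z, e+7=l.

wexzl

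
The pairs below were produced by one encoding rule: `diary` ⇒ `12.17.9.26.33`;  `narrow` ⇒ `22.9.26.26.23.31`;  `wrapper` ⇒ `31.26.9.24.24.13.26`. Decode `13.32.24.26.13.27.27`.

d is letter #4 and maps to 12: an offset of 8. Each letter is replaced by its alphabet position (a=1..z=26) + 8.
Reversing it on 13.32.24.26.13.27.27: 13→(13−8)÷1=5=e, 32→(32−8)÷1=24=x, 24→(24−8)÷1=16=p, 26→(26−8)÷1=18=r, 13→(13−8)÷1=5=e, 27→(27−8)÷1=19=s, 27→(27−8)÷1=19=s.

express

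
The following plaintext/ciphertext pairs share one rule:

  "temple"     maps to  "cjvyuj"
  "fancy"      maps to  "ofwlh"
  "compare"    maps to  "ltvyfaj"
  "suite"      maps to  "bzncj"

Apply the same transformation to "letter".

The rule splits by letter class: vowels +5, consonants +9.
Applying it to letter: l(cons)+9=u, e(vowel)+5=j, t(cons)+9=c, t(cons)+9=c, e(vowel)+5=j, r(cons)+9=a.

ujccja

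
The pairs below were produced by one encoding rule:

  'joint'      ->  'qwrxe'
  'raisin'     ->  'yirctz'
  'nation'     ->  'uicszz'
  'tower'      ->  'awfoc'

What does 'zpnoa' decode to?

In joint: j→q is +7, o→w is +8, i→r is +9, n→x is +10 — the shift increases by 1 each position. The shift increases by 1 at each position, starting from +7: 7, 8, 9, ….
Undoing it on zpnoa: z−7=s, p−8=h, n−9=e, o−10=e, a−11=p.

sheep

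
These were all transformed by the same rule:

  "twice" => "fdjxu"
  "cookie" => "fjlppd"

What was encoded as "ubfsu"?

The output letters match the input read backwards, each shifted +1: twice reversed is eciwt. The word is reversed, then every letter is shifted forward by 1.
Undoing it on ubfsu: shift back: u−1=t, b−1=a, f−1=e, s−1=r, u−1=t → taert; then reverse → treat.

treat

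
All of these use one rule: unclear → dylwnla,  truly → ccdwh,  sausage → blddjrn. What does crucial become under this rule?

A repeating key of period 2 is used — shifts +9, +11 over and over.
On crucial: c+9=l, r+11=c, u+9=d, c+11=n, i+9=r, a+11=l, l+9=u.

lcdnrlu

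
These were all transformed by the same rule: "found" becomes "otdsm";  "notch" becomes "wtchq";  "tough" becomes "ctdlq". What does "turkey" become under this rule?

Shifts by position in found: pos 0: f→o (+9), pos 1: o→t (+5), pos 2: u→d (+9), pos 3: n→s (+5) — repeating every 2. The shifts repeat in a cycle of length 2: positions 0,1,… shift by +9, +5, then the pattern repeats.
Applying it to turkey: t+9=c, u+5=z, r+9=a, k+5=p, e+9=n, y+5=d.

czapnd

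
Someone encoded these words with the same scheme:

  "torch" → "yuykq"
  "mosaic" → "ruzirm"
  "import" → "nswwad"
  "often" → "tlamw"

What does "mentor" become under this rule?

rkubxb

In torch: t→y is +5, o→u is +6, r→y is +7, c→k is +8 — the shift increases by 1 each position. Letter i (0-indexed) is shifted by i+5, so successive shifts are 5, 6, 7, ….
For mentor: m+5=r, e+6=k, n+7=u, t+8=b, o+9=x, r+10=b.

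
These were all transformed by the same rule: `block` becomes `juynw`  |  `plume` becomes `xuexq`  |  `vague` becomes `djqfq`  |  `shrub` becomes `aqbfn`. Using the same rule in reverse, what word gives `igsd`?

Each letter shifts forward by (position + 8), i.e. 8, 9, 10, … — the shift grows by one for each successive letter.
Reversing it on igsd: i−8=a, g−9=x, s−10=i, d−11=s.

axis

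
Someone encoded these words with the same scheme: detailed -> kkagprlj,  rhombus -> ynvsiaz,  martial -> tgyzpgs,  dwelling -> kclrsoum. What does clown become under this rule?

Shifts by position in detailed: pos 0: d→k (+7), pos 1: e→k (+6), pos 2: t→a (+7), pos 3: a→g (+6) — repeating every 2. It's a Vigenère-style cipher with numeric key [7,6]: position i shifts by key[i mod 2].
For clown: c+7=j, l+6=r, o+7=v, w+6=c, n+7=u.

jrvcu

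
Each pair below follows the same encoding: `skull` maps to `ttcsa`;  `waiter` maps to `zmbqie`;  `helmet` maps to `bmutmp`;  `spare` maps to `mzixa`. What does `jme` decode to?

web

Read the word backwards and shift each letter +8.
Decoding jme: shift back: j−8=b, m−8=e, e−8=w → bew; then reverse → web.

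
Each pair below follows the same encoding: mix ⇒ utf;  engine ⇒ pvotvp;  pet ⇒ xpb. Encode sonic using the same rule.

azvtk

The rule splits by letter class: vowels +11, consonants +8.
Applying it to sonic: s(cons)+8=a, o(vowel)+11=z, n(cons)+8=v, i(vowel)+11=t, c(cons)+8=k.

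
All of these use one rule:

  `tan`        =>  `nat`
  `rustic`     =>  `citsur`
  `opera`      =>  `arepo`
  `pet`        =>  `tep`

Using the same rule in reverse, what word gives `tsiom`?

It's just the letters in reverse order.
Reversing it on tsiom: then reverse → moist.

moist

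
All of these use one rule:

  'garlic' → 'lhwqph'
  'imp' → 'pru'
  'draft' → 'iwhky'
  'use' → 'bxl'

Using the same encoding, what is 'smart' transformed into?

The shift depends on letter class: consonant g→l is +5, but vowel a→h is +7. The rule splits by letter class: vowels +7, consonants +5.
On smart: s(cons)+5=x, m(cons)+5=r, a(vowel)+7=h, r(cons)+5=w, t(cons)+5=y.

xrhwy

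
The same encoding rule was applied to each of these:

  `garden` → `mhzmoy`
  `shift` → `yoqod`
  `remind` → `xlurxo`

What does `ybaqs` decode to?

In garden: g→m is +6, a→h is +7, r→z is +8, d→m is +9 — the shift increases by 1 each position. The shift increases by 1 at each position, starting from +6: 6, 7, 8, ….
Reversing it on ybaqs: y−6=s, b−7=u, a−8=s, q−9=h, s−10=i.

sushi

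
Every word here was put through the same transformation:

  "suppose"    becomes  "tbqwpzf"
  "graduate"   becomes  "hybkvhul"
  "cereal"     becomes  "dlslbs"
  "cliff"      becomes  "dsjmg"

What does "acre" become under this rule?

Shifts by position in suppose: pos 0: s→t (+1), pos 1: u→b (+7), pos 2: p→q (+1), pos 3: p→w (+7) — repeating every 2. A repeating key of period 2 is used — shifts +1, +7 over and over.
Applying it to acre: a+1=b, c+7=j, r+1=s, e+7=l.

bjsl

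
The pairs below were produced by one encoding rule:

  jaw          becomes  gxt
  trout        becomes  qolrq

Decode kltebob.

Compare letters: j→g is +23, a→x is +23, w→t is +23 — a constant shift. It's a constant shift of +23 (ROT23).
Undoing it on kltebob: k−23=n, l−23=o, t−23=w, e−23=h, b−23=e, o−23=r, b−23=e.

nowhere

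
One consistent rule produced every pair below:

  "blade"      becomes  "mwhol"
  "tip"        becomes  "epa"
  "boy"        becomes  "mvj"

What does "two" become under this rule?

ehv

The shift depends on letter class: consonant b→m is +11, but vowel a→h is +7. Vowels shift forward by 7 and consonants shift forward by 11.
For two: t(cons)+11=e, w(cons)+11=h, o(vowel)+7=v.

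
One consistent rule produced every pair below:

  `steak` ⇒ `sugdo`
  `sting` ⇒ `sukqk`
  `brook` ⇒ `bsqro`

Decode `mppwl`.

In steak: s→s is +0, t→u is +1, e→g is +2, a→d is +3 — the shift increases by 1 each position. Letter i (0-indexed) is shifted by i+0, so successive shifts are 0, 1, 2, ….
Undoing it on mppwl: m−0=m, p−1=o, p−2=n, w−3=t, l−4=h.

month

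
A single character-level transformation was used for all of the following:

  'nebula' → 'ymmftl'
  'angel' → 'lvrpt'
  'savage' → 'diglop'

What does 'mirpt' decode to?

bagel

Shifts by position in nebula: pos 0: n→y (+11), pos 1: e→m (+8), pos 2: b→m (+11), pos 3: u→f (+11), pos 4: l→t (+8), pos 5: a→l (+11) — repeating every 3. It's a Vigenère-style cipher with numeric key [11,8,11]: position i shifts by key[i mod 3].
Reversing it on mirpt: m−11=b, i−8=a, r−11=g, p−11=e, t−8=l.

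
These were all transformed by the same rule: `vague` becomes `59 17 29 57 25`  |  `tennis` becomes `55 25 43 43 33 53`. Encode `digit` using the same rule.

v(#22)→59 and a(#1)→17: differences scale by 2, so n = 2·pos + 15. With a=1..z=26, the number is 2·pos + 15.
Applying it to digit: d=4→23, i=9→33, g=7→29, i=9→33, t=20→55.

23 33 29 33 55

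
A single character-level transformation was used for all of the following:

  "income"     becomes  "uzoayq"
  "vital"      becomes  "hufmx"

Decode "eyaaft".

Compare letters: i→u is +12, n→z is +12, c→o is +12 — a constant shift. Every letter moves 12 places later in the alphabet, wrapping around z→a.
Undoing it on eyaaft: e−12=s, y−12=m, a−12=o, a−12=o, f−12=t, t−12=h.

smooth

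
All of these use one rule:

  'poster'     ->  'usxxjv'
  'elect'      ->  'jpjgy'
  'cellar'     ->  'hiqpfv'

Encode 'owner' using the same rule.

tasiw

Shifts by position in poster: pos 0: p→u (+5), pos 1: o→s (+4), pos 2: s→x (+5), pos 3: t→x (+4) — repeating every 2. A repeating key of period 2 is used — shifts +5, +4 over and over.
On owner: o+5=t, w+4=a, n+5=s, e+4=i, r+5=w.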